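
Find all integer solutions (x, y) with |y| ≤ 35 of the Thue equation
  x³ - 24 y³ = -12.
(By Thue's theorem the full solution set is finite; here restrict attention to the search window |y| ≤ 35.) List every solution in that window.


The equation is x³ - 24y³ = -12. For fixed y, x³ = 24·y³ − 12, so a solution requires the RHS to be a perfect cube.
Strategy: iterate y from -35 to 35, compute RHS = 24·y³ − 12, and check whether it is a (positive or negative) perfect cube.
Check small values of y:
  y = 0: RHS = -12 is not a perfect cube.
  y = 1: RHS = 12 is not a perfect cube.
  y = -1: RHS = -36 is not a perfect cube.
  y = 2: RHS = 180 is not a perfect cube.
  y = -2: RHS = -204 is not a perfect cube.
  y = 3: RHS = 636 is not a perfect cube.
  y = -3: RHS = -660 is not a perfect cube.
Continuing the search up to |y| = 35 finds no solutions either.
No (x, y) in the scanned range satisfies the equation.

No integer solutions with |y| ≤ 35.


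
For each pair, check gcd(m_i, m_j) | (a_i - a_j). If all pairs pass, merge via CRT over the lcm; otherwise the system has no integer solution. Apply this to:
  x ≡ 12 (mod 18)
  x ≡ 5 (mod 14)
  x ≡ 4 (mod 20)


Moduli 18, 14, 20 are not pairwise coprime, so CRT works modulo lcm(m_i) when all pairwise compatibility conditions hold.
Pairwise compatibility: gcd(m_i, m_j) must divide a_i - a_j for every pair.
Merge one congruence at a time:
  Start: x ≡ 12 (mod 18).
  Combine with x ≡ 5 (mod 14): gcd(18, 14) = 2, and 5 - 12 = -7 is NOT divisible by 2.
    ⇒ system is inconsistent (no integer solution).

No solution (the system is inconsistent).


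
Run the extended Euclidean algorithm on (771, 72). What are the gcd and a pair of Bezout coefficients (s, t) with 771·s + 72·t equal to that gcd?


Euclidean algorithm on (771, 72) — divide until remainder is 0:
  771 = 10 · 72 + 51
  72 = 1 · 51 + 21
  51 = 2 · 21 + 9
  21 = 2 · 9 + 3
  9 = 3 · 3 + 0
gcd(771, 72) = 3.
Track Bezout coefficients alongside the remainders: start with r₀ = 771 = a·1 + b·0 (s = 1, t = 0) and r₁ = 72 = a·0 + b·1 (s = 0, t = 1); each new remainder r_{k+1} = r_{k-1} − q_k·r_k inherits s_{k+1} = s_{k-1} − q_k·s_k, t_{k+1} = t_{k-1} − q_k·t_k, so r_k = a·s_k + b·t_k at every step:
  q = 10: r = 51, s = 1 − 10·0 = 1, t = 0 − 10·1 = -10  (check: 771·1 + 72·(-10) = 51)
  q = 1: r = 21, s = 0 − 1·1 = -1, t = 1 − 1·(-10) = 11  (check: 771·(-1) + 72·11 = 21)
  q = 2: r = 9, s = 1 − 2·(-1) = 3, t = -10 − 2·11 = -32  (check: 771·3 + 72·(-32) = 9)
  q = 2: r = 3, s = -1 − 2·3 = -7, t = 11 − 2·(-32) = 75  (check: 771·(-7) + 72·75 = 3)
The row with r = 3 (the gcd) gives the Bezout coefficients s = -7, t = 75.
Result: 771 · (-7) + 72 · (75) = 3.

gcd(771, 72) = 3; s = -7, t = 75 (check: 771·(-7) + 72·75 = 3).


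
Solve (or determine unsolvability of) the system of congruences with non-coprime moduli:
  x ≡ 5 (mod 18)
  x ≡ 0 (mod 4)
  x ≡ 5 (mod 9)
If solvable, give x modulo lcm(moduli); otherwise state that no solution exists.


Moduli 18, 4, 9 are not pairwise coprime, so CRT works modulo lcm(m_i) when all pairwise compatibility conditions hold.
Pairwise compatibility: gcd(m_i, m_j) must divide a_i - a_j for every pair.
Merge one congruence at a time:
  Start: x ≡ 5 (mod 18).
  Combine with x ≡ 0 (mod 4): gcd(18, 4) = 2, and 0 - 5 = -5 is NOT divisible by 2.
    ⇒ system is inconsistent (no integer solution).

No solution (the system is inconsistent).


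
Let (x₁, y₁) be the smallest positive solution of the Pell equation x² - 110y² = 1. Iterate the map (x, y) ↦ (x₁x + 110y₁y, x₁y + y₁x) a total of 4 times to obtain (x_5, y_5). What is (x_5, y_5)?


Step 1: Find the fundamental solution (x₁, y₁) of x² - 110y² = 1.
  Expand √110 as a continued fraction. a₀ = ⌊√110⌋ = 10; iterate m_{k+1} = d_k·a_k − m_k, d_{k+1} = (110 − m_{k+1}²)/d_k, a_{k+1} = ⌊(a₀ + m_{k+1})/d_{k+1}⌋ (starting m₀ = 0, d₀ = 1), with convergents p_k = a_k·p_{k-1} + p_{k-2}, q_k = a_k·q_{k-1} + q_{k-2} (p₋₁ = 1, q₋₁ = 0):
  k = 0: a₀ = 10; p₀/q₀ = 10/1; p₀² − 110·q₀² = 100 − 110 = -10.
  k = 1: m = 10, d = 10, a = ⌊(10 + 10)/10⌋ = 2; p/q = (2·10 + 1)/(2·1 + 0) = 21/2; p² − 110·q² = 441 − 440 = 1.
  The first convergent with p² − 110·q² = 1 gives the fundamental solution (x₁, y₁) = (21, 2).
Step 2: Apply the recurrence (x_{n+1}, y_{n+1}) = (x₁x_n + 110y₁y_n, x₁y_n + y₁x_n) repeatedly.
  From (x_1, y_1) = (21, 2): x_2 = 21·21 + 110·2·2 = 881; y_2 = 21·2 + 2·21 = 84.
  From (x_2, y_2) = (881, 84): x_3 = 21·881 + 110·2·84 = 36981; y_3 = 21·84 + 2·881 = 3526.
  From (x_3, y_3) = (36981, 3526): x_4 = 21·36981 + 110·2·3526 = 1552321; y_4 = 21·3526 + 2·36981 = 148008.
  From (x_4, y_4) = (1552321, 148008): x_5 = 21·1552321 + 110·2·148008 = 65160501; y_5 = 21·148008 + 2·1552321 = 6212810.
Step 3: Verify x_5² - 110·y_5² = 4245890890571001 - 4245890890571000 = 1 (should be 1). ✓

(x_1, y_1) = (21, 2); (x_5, y_5) = (65160501, 6212810).


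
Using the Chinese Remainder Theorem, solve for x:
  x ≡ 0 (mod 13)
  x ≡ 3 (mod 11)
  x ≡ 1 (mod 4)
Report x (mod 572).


Moduli 13, 11, 4 are pairwise coprime; by CRT there is a unique solution modulo M = 13 · 11 · 4 = 572.
Solve pairwise, accumulating the modulus:
  Start with x ≡ 0 (mod 13).
  Combine with x ≡ 3 (mod 11): since gcd(13, 11) = 1, we get a unique residue mod 143.
    Write x = 0 + 13·t and substitute into x ≡ 3 (mod 11): 13·t ≡ 3 − 0 = 3 (mod 11).
    Reduce coefficients mod 11: 2·t ≡ 3 (mod 11).
    The inverse of 2 mod 11 is 6 (since 2·6 = 12 = 1·11 + 1), so t ≡ 6·3 = 18 ≡ 7 (mod 11).
    Then x = 0 + 13·7 = 91, valid modulo lcm(13, 11) = 143: x ≡ 91 (mod 143).
  Combine with x ≡ 1 (mod 4): since gcd(143, 4) = 1, we get a unique residue mod 572.
    Write x = 91 + 143·t and substitute into x ≡ 1 (mod 4): 143·t ≡ 1 − 91 = -90 (mod 4).
    Reduce coefficients mod 4: 3·t ≡ 2 (mod 4).
    The inverse of 3 mod 4 is 3 (since 3·3 = 9 = 2·4 + 1), so t ≡ 3·2 = 6 ≡ 2 (mod 4).
    Then x = 91 + 143·2 = 377, valid modulo lcm(143, 4) = 572: x ≡ 377 (mod 572).
Verify: 377 mod 13 = 0 ✓, 377 mod 11 = 3 ✓, 377 mod 4 = 1 ✓.

x ≡ 377 (mod 572).


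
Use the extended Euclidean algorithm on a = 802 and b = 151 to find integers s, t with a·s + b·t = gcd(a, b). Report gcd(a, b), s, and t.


Euclidean algorithm on (802, 151) — divide until remainder is 0:
  802 = 5 · 151 + 47
  151 = 3 · 47 + 10
  47 = 4 · 10 + 7
  10 = 1 · 7 + 3
  7 = 2 · 3 + 1
  3 = 3 · 1 + 0
gcd(802, 151) = 1.
Track Bezout coefficients alongside the remainders: start with r₀ = 802 = a·1 + b·0 (s = 1, t = 0) and r₁ = 151 = a·0 + b·1 (s = 0, t = 1); each new remainder r_{k+1} = r_{k-1} − q_k·r_k inherits s_{k+1} = s_{k-1} − q_k·s_k, t_{k+1} = t_{k-1} − q_k·t_k, so r_k = a·s_k + b·t_k at every step:
  q = 5: r = 47, s = 1 − 5·0 = 1, t = 0 − 5·1 = -5  (check: 802·1 + 151·(-5) = 47)
  q = 3: r = 10, s = 0 − 3·1 = -3, t = 1 − 3·(-5) = 16  (check: 802·(-3) + 151·16 = 10)
  q = 4: r = 7, s = 1 − 4·(-3) = 13, t = -5 − 4·16 = -69  (check: 802·13 + 151·(-69) = 7)
  q = 1: r = 3, s = -3 − 1·13 = -16, t = 16 − 1·(-69) = 85  (check: 802·(-16) + 151·85 = 3)
  q = 2: r = 1, s = 13 − 2·(-16) = 45, t = -69 − 2·85 = -239  (check: 802·45 + 151·(-239) = 1)
The row with r = 1 (the gcd) gives the Bezout coefficients s = 45, t = -239.
Result: 802 · (45) + 151 · (-239) = 1.

gcd(802, 151) = 1; s = 45, t = -239 (check: 802·45 + 151·(-239) = 1).


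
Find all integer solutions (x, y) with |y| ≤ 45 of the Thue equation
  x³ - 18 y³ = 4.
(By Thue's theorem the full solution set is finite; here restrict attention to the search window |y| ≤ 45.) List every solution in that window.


The equation is x³ - 18y³ = 4. For fixed y, x³ = 18·y³ + 4, so a solution requires the RHS to be a perfect cube.
Strategy: iterate y from -45 to 45, compute RHS = 18·y³ + 4, and check whether it is a (positive or negative) perfect cube.
Check small values of y:
  y = 0: RHS = 4 is not a perfect cube.
  y = 1: RHS = 22 is not a perfect cube.
  y = -1: RHS = -14 is not a perfect cube.
  y = 2: RHS = 148 is not a perfect cube.
  y = -2: RHS = -140 is not a perfect cube.
  y = 3: RHS = 490 is not a perfect cube.
  y = -3: RHS = -482 is not a perfect cube.
Continuing the search up to |y| = 45 finds no solutions either.
No (x, y) in the scanned range satisfies the equation.

No integer solutions with |y| ≤ 45.


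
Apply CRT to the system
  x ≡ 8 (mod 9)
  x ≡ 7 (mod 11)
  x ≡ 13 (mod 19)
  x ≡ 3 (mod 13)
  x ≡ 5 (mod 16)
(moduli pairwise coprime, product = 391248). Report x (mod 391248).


Product of moduli M = 9 · 11 · 19 · 13 · 16 = 391248.
Merge one congruence at a time:
  Start: x ≡ 8 (mod 9).
  Combine with x ≡ 7 (mod 11); new modulus lcm = 99.
    Write x = 8 + 9·t and substitute into x ≡ 7 (mod 11): 9·t ≡ 7 − 8 = -1 (mod 11).
    Reduce coefficients mod 11: 9·t ≡ 10 (mod 11).
    The inverse of 9 mod 11 is 5 (since 9·5 = 45 = 4·11 + 1), so t ≡ 5·10 = 50 ≡ 6 (mod 11).
    Then x = 8 + 9·6 = 62, valid modulo lcm(9, 11) = 99: x ≡ 62 (mod 99).
  Combine with x ≡ 13 (mod 19); new modulus lcm = 1881.
    Write x = 62 + 99·t and substitute into x ≡ 13 (mod 19): 99·t ≡ 13 − 62 = -49 (mod 19).
    Reduce coefficients mod 19: 4·t ≡ 8 (mod 19).
    The inverse of 4 mod 19 is 5 (since 4·5 = 20 = 1·19 + 1), so t ≡ 5·8 = 40 ≡ 2 (mod 19).
    Then x = 62 + 99·2 = 260, valid modulo lcm(99, 19) = 1881: x ≡ 260 (mod 1881).
  Combine with x ≡ 3 (mod 13); new modulus lcm = 24453.
    Write x = 260 + 1881·t and substitute into x ≡ 3 (mod 13): 1881·t ≡ 3 − 260 = -257 (mod 13).
    Reduce coefficients mod 13: 9·t ≡ 3 (mod 13).
    The inverse of 9 mod 13 is 3 (since 9·3 = 27 = 2·13 + 1), so t ≡ 3·3 = 9 ≡ 9 (mod 13).
    Then x = 260 + 1881·9 = 17189, valid modulo lcm(1881, 13) = 24453: x ≡ 17189 (mod 24453).
  Combine with x ≡ 5 (mod 16); new modulus lcm = 391248.
    Write x = 17189 + 24453·t and substitute into x ≡ 5 (mod 16): 24453·t ≡ 5 − 17189 = -17184 (mod 16).
    Reduce coefficients mod 16: 5·t ≡ 0 (mod 16).
    The inverse of 5 mod 16 is 13 (since 5·13 = 65 = 4·16 + 1), so t ≡ 13·0 = 0 ≡ 0 (mod 16).
    Then x = 17189 + 24453·0 = 17189, valid modulo lcm(24453, 16) = 391248: x ≡ 17189 (mod 391248).
Verify against each original: 17189 mod 9 = 8, 17189 mod 11 = 7, 17189 mod 19 = 13, 17189 mod 13 = 3, 17189 mod 16 = 5.

x ≡ 17189 (mod 391248).


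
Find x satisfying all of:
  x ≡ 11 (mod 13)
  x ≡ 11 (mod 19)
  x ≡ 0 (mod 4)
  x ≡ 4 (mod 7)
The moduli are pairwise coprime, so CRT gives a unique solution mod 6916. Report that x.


Product of moduli M = 13 · 19 · 4 · 7 = 6916.
Merge one congruence at a time:
  Start: x ≡ 11 (mod 13).
  Combine with x ≡ 11 (mod 19); new modulus lcm = 247.
    Write x = 11 + 13·t and substitute into x ≡ 11 (mod 19): 13·t ≡ 11 − 11 = 0 (mod 19).
    The inverse of 13 mod 19 is 3 (since 13·3 = 39 = 2·19 + 1), so t ≡ 3·0 = 0 ≡ 0 (mod 19).
    Then x = 11 + 13·0 = 11, valid modulo lcm(13, 19) = 247: x ≡ 11 (mod 247).
  Combine with x ≡ 0 (mod 4); new modulus lcm = 988.
    Write x = 11 + 247·t and substitute into x ≡ 0 (mod 4): 247·t ≡ 0 − 11 = -11 (mod 4).
    Reduce coefficients mod 4: 3·t ≡ 1 (mod 4).
    The inverse of 3 mod 4 is 3 (since 3·3 = 9 = 2·4 + 1), so t ≡ 3·1 = 3 ≡ 3 (mod 4).
    Then x = 11 + 247·3 = 752, valid modulo lcm(247, 4) = 988: x ≡ 752 (mod 988).
  Combine with x ≡ 4 (mod 7); new modulus lcm = 6916.
    Write x = 752 + 988·t and substitute into x ≡ 4 (mod 7): 988·t ≡ 4 − 752 = -748 (mod 7).
    Reduce coefficients mod 7: 1·t ≡ 1 (mod 7).
    So t ≡ 1 (mod 7).
    Then x = 752 + 988·1 = 1740, valid modulo lcm(988, 7) = 6916: x ≡ 1740 (mod 6916).
Verify against each original: 1740 mod 13 = 11, 1740 mod 19 = 11, 1740 mod 4 = 0, 1740 mod 7 = 4.

x ≡ 1740 (mod 6916).


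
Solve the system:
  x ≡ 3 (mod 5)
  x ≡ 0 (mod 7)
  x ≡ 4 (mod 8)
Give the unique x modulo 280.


Moduli 5, 7, 8 are pairwise coprime; by CRT there is a unique solution modulo M = 5 · 7 · 8 = 280.
Solve pairwise, accumulating the modulus:
  Start with x ≡ 3 (mod 5).
  Combine with x ≡ 0 (mod 7): since gcd(5, 7) = 1, we get a unique residue mod 35.
    Write x = 3 + 5·t and substitute into x ≡ 0 (mod 7): 5·t ≡ 0 − 3 = -3 (mod 7).
    Reduce coefficients mod 7: 5·t ≡ 4 (mod 7).
    The inverse of 5 mod 7 is 3 (since 5·3 = 15 = 2·7 + 1), so t ≡ 3·4 = 12 ≡ 5 (mod 7).
    Then x = 3 + 5·5 = 28, valid modulo lcm(5, 7) = 35: x ≡ 28 (mod 35).
  Combine with x ≡ 4 (mod 8): since gcd(35, 8) = 1, we get a unique residue mod 280.
    Write x = 28 + 35·t and substitute into x ≡ 4 (mod 8): 35·t ≡ 4 − 28 = -24 (mod 8).
    Reduce coefficients mod 8: 3·t ≡ 0 (mod 8).
    The inverse of 3 mod 8 is 3 (since 3·3 = 9 = 1·8 + 1), so t ≡ 3·0 = 0 ≡ 0 (mod 8).
    Then x = 28 + 35·0 = 28, valid modulo lcm(35, 8) = 280: x ≡ 28 (mod 280).
Verify: 28 mod 5 = 3 ✓, 28 mod 7 = 0 ✓, 28 mod 8 = 4 ✓.

x ≡ 28 (mod 280).


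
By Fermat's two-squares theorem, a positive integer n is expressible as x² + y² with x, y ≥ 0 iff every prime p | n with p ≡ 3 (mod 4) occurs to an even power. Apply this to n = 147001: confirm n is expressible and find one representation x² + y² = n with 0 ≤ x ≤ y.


Step 1: Factor n = 147001 = 29 · 37 · 137.
Step 2: Check the mod-4 condition on each prime factor: 29 ≡ 1 (mod 4), exponent 1; 37 ≡ 1 (mod 4), exponent 1; 137 ≡ 1 (mod 4), exponent 1.
All primes ≡ 3 (mod 4) appear to even exponent (or don't appear), so by the two-squares theorem n IS expressible as a sum of two squares.
Step 3: Build a representation. Here n = 29 · 37 · 137 is a product of primes ≡ 1 (mod 4). Each prime p ≡ 1 (mod 4) is itself a sum of two squares; find a² by testing p − a² for a perfect square:
  29: 29 − 1² = 28, 29 − 2² = 25 = 5² ⇒ 29 = 2² + 5².
  37: 37 − 1² = 36 = 6² ⇒ 37 = 1² + 6².
  137: 137 − 1² = 136, 137 − 2² = 133, 137 − 3² = 128, 137 − 4² = 121 = 11² ⇒ 137 = 4² + 11².
  Combine using the Brahmagupta–Fibonacci identity (a² + b²)(c² + d²) = (ac − bd)² + (ad + bc)² = (ac + bd)² + (ad − bc)²:
  29 · 37 = 1073: from (2² + 5²)(1² + 6²), take (2·1 − 5·6, 2·6 + 5·1) = (2 − 30, 12 + 5) = (-28, 17); dropping signs (only squares matter) gives (28, 17); check 28² + 17² = 784 + 289 = 1073 ✓.
  1073 · 137 = 147001: from (28² + 17²)(4² + 11²), take (28·4 − 17·11, 28·11 + 17·4) = (112 − 187, 308 + 68) = (-75, 376); dropping signs (only squares matter) gives (75, 376); check 75² + 376² = 5625 + 141376 = 147001 ✓.
Step 4: Order so x ≤ y and verify: 75² + 376² = 5625 + 141376 = 147001 = n. ✓

n = 147001 = 75² + 376² (one valid representation with x ≤ y).


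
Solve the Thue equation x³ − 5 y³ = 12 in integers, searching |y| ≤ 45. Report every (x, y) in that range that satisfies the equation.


The equation is x³ - 5y³ = 12. For fixed y, x³ = 5·y³ + 12, so a solution requires the RHS to be a perfect cube.
Strategy: iterate y from -45 to 45, compute RHS = 5·y³ + 12, and check whether it is a (positive or negative) perfect cube.
Check small values of y:
  y = 0: RHS = 12 is not a perfect cube.
  y = 1: RHS = 17 is not a perfect cube.
  y = -1: RHS = 7 is not a perfect cube.
  y = 2: RHS = 52 is not a perfect cube.
  y = -2: RHS = -28 is not a perfect cube.
  y = 3: RHS = 147 is not a perfect cube.
  y = -3: RHS = -123 is not a perfect cube.
Continuing the search up to |y| = 45 finds no solutions either.
No (x, y) in the scanned range satisfies the equation.

No integer solutions with |y| ≤ 45.


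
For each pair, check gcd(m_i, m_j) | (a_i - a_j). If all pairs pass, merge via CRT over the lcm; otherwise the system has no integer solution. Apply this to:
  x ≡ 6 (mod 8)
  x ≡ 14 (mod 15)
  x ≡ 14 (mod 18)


Moduli 8, 15, 18 are not pairwise coprime, so CRT works modulo lcm(m_i) when all pairwise compatibility conditions hold.
Pairwise compatibility: gcd(m_i, m_j) must divide a_i - a_j for every pair.
Merge one congruence at a time:
  Start: x ≡ 6 (mod 8).
  Combine with x ≡ 14 (mod 15): gcd(8, 15) = 1; 14 - 6 = 8, which IS divisible by 1, so compatible.
    Write x = 6 + 8·t and substitute into x ≡ 14 (mod 15): 8·t ≡ 14 − 6 = 8 (mod 15).
    The inverse of 8 mod 15 is 2 (since 8·2 = 16 = 1·15 + 1), so t ≡ 2·8 = 16 ≡ 1 (mod 15).
    Then x = 6 + 8·1 = 14, valid modulo lcm(8, 15) = 120: x ≡ 14 (mod 120).
  Combine with x ≡ 14 (mod 18): gcd(120, 18) = 6; 14 - 14 = 0, which IS divisible by 6, so compatible.
    Write x = 14 + 120·t and substitute into x ≡ 14 (mod 18): 120·t ≡ 14 − 14 = 0 (mod 18).
    Divide the congruence (and modulus) by g = 6: 20·t ≡ 0 (mod 3).
    Reduce coefficients mod 3: 2·t ≡ 0 (mod 3).
    The inverse of 2 mod 3 is 2 (since 2·2 = 4 = 1·3 + 1), so t ≡ 2·0 = 0 ≡ 0 (mod 3).
    Then x = 14 + 120·0 = 14, valid modulo lcm(120, 18) = 360: x ≡ 14 (mod 360).
Verify: 14 mod 8 = 6, 14 mod 15 = 14, 14 mod 18 = 14.

x ≡ 14 (mod 360).


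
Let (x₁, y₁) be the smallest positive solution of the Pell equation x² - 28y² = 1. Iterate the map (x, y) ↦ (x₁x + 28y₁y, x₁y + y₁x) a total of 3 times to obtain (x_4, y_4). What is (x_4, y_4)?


Step 1: Find the fundamental solution (x₁, y₁) of x² - 28y² = 1.
  Expand √28 as a continued fraction. a₀ = ⌊√28⌋ = 5; iterate m_{k+1} = d_k·a_k − m_k, d_{k+1} = (28 − m_{k+1}²)/d_k, a_{k+1} = ⌊(a₀ + m_{k+1})/d_{k+1}⌋ (starting m₀ = 0, d₀ = 1), with convergents p_k = a_k·p_{k-1} + p_{k-2}, q_k = a_k·q_{k-1} + q_{k-2} (p₋₁ = 1, q₋₁ = 0):
  k = 0: a₀ = 5; p₀/q₀ = 5/1; p₀² − 28·q₀² = 25 − 28 = -3.
  k = 1: m = 5, d = 3, a = ⌊(5 + 5)/3⌋ = 3; p/q = (3·5 + 1)/(3·1 + 0) = 16/3; p² − 28·q² = 256 − 252 = 4.
  k = 2: m = 4, d = 4, a = ⌊(5 + 4)/4⌋ = 2; p/q = (2·16 + 5)/(2·3 + 1) = 37/7; p² − 28·q² = 1369 − 1372 = -3.
  k = 3: m = 4, d = 3, a = ⌊(5 + 4)/3⌋ = 3; p/q = (3·37 + 16)/(3·7 + 3) = 127/24; p² − 28·q² = 16129 − 16128 = 1.
  The first convergent with p² − 28·q² = 1 gives the fundamental solution (x₁, y₁) = (127, 24).
Step 2: Apply the recurrence (x_{n+1}, y_{n+1}) = (x₁x_n + 28y₁y_n, x₁y_n + y₁x_n) repeatedly.
  From (x_1, y_1) = (127, 24): x_2 = 127·127 + 28·24·24 = 32257; y_2 = 127·24 + 24·127 = 6096.
  From (x_2, y_2) = (32257, 6096): x_3 = 127·32257 + 28·24·6096 = 8193151; y_3 = 127·6096 + 24·32257 = 1548360.
  From (x_3, y_3) = (8193151, 1548360): x_4 = 127·8193151 + 28·24·1548360 = 2081028097; y_4 = 127·1548360 + 24·8193151 = 393277344.
Step 3: Verify x_4² - 28·y_4² = 4330677940503441409 - 4330677940503441408 = 1 (should be 1). ✓

(x_1, y_1) = (127, 24); (x_4, y_4) = (2081028097, 393277344).


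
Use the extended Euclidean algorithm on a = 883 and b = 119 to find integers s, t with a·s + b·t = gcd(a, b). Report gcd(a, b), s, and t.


Euclidean algorithm on (883, 119) — divide until remainder is 0:
  883 = 7 · 119 + 50
  119 = 2 · 50 + 19
  50 = 2 · 19 + 12
  19 = 1 · 12 + 7
  12 = 1 · 7 + 5
  7 = 1 · 5 + 2
  5 = 2 · 2 + 1
  2 = 2 · 1 + 0
gcd(883, 119) = 1.
Track Bezout coefficients alongside the remainders: start with r₀ = 883 = a·1 + b·0 (s = 1, t = 0) and r₁ = 119 = a·0 + b·1 (s = 0, t = 1); each new remainder r_{k+1} = r_{k-1} − q_k·r_k inherits s_{k+1} = s_{k-1} − q_k·s_k, t_{k+1} = t_{k-1} − q_k·t_k, so r_k = a·s_k + b·t_k at every step:
  q = 7: r = 50, s = 1 − 7·0 = 1, t = 0 − 7·1 = -7  (check: 883·1 + 119·(-7) = 50)
  q = 2: r = 19, s = 0 − 2·1 = -2, t = 1 − 2·(-7) = 15  (check: 883·(-2) + 119·15 = 19)
  q = 2: r = 12, s = 1 − 2·(-2) = 5, t = -7 − 2·15 = -37  (check: 883·5 + 119·(-37) = 12)
  q = 1: r = 7, s = -2 − 1·5 = -7, t = 15 − 1·(-37) = 52  (check: 883·(-7) + 119·52 = 7)
  q = 1: r = 5, s = 5 − 1·(-7) = 12, t = -37 − 1·52 = -89  (check: 883·12 + 119·(-89) = 5)
  q = 1: r = 2, s = -7 − 1·12 = -19, t = 52 − 1·(-89) = 141  (check: 883·(-19) + 119·141 = 2)
  q = 2: r = 1, s = 12 − 2·(-19) = 50, t = -89 − 2·141 = -371  (check: 883·50 + 119·(-371) = 1)
The row with r = 1 (the gcd) gives the Bezout coefficients s = 50, t = -371.
Result: 883 · (50) + 119 · (-371) = 1.

gcd(883, 119) = 1; s = 50, t = -371 (check: 883·50 + 119·(-371) = 1).


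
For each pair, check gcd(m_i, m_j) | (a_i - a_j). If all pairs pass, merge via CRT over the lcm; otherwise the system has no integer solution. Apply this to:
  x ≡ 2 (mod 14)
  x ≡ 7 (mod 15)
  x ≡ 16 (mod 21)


Moduli 14, 15, 21 are not pairwise coprime, so CRT works modulo lcm(m_i) when all pairwise compatibility conditions hold.
Pairwise compatibility: gcd(m_i, m_j) must divide a_i - a_j for every pair.
Merge one congruence at a time:
  Start: x ≡ 2 (mod 14).
  Combine with x ≡ 7 (mod 15): gcd(14, 15) = 1; 7 - 2 = 5, which IS divisible by 1, so compatible.
    Write x = 2 + 14·t and substitute into x ≡ 7 (mod 15): 14·t ≡ 7 − 2 = 5 (mod 15).
    The inverse of 14 mod 15 is 14 (since 14·14 = 196 = 13·15 + 1), so t ≡ 14·5 = 70 ≡ 10 (mod 15).
    Then x = 2 + 14·10 = 142, valid modulo lcm(14, 15) = 210: x ≡ 142 (mod 210).
  Combine with x ≡ 16 (mod 21): gcd(210, 21) = 21; 16 - 142 = -126, which IS divisible by 21, so compatible.
    Write x = 142 + 210·t and substitute into x ≡ 16 (mod 21): 210·t ≡ 16 − 142 = -126 (mod 21).
    Divide the congruence (and modulus) by g = 21: 10·t ≡ -6 (mod 1).
    Modulo 1 every t works; take t = 0.
    Then x = 142 + 210·0 = 142, valid modulo lcm(210, 21) = 210: x ≡ 142 (mod 210).
Verify: 142 mod 14 = 2, 142 mod 15 = 7, 142 mod 21 = 16.

x ≡ 142 (mod 210).


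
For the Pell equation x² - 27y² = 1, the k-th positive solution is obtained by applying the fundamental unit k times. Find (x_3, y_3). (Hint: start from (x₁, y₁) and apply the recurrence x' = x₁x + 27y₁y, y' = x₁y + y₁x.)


Step 1: Find the fundamental solution (x₁, y₁) of x² - 27y² = 1.
  Expand √27 as a continued fraction. a₀ = ⌊√27⌋ = 5; iterate m_{k+1} = d_k·a_k − m_k, d_{k+1} = (27 − m_{k+1}²)/d_k, a_{k+1} = ⌊(a₀ + m_{k+1})/d_{k+1}⌋ (starting m₀ = 0, d₀ = 1), with convergents p_k = a_k·p_{k-1} + p_{k-2}, q_k = a_k·q_{k-1} + q_{k-2} (p₋₁ = 1, q₋₁ = 0):
  k = 0: a₀ = 5; p₀/q₀ = 5/1; p₀² − 27·q₀² = 25 − 27 = -2.
  k = 1: m = 5, d = 2, a = ⌊(5 + 5)/2⌋ = 5; p/q = (5·5 + 1)/(5·1 + 0) = 26/5; p² − 27·q² = 676 − 675 = 1.
  The first convergent with p² − 27·q² = 1 gives the fundamental solution (x₁, y₁) = (26, 5).
Step 2: Apply the recurrence (x_{n+1}, y_{n+1}) = (x₁x_n + 27y₁y_n, x₁y_n + y₁x_n) repeatedly.
  From (x_1, y_1) = (26, 5): x_2 = 26·26 + 27·5·5 = 1351; y_2 = 26·5 + 5·26 = 260.
  From (x_2, y_2) = (1351, 260): x_3 = 26·1351 + 27·5·260 = 70226; y_3 = 26·260 + 5·1351 = 13515.
Step 3: Verify x_3² - 27·y_3² = 4931691076 - 4931691075 = 1 (should be 1). ✓

(x_1, y_1) = (26, 5); (x_3, y_3) = (70226, 13515).


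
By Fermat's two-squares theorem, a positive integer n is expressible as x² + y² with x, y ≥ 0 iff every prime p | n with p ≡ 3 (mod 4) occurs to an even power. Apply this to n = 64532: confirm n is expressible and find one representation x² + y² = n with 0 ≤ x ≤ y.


Step 1: Factor n = 64532 = 2^2 · 13 · 17 · 73.
Step 2: Check the mod-4 condition on each prime factor: 2 = 2 (special); 13 ≡ 1 (mod 4), exponent 1; 17 ≡ 1 (mod 4), exponent 1; 73 ≡ 1 (mod 4), exponent 1.
All primes ≡ 3 (mod 4) appear to even exponent (or don't appear), so by the two-squares theorem n IS expressible as a sum of two squares.
Step 3: Build a representation. Group n = k² · m with k = 2 and m = 13 · 17 · 73 = 16133 (a product of primes ≡ 1 (mod 4)); a representation of m scales to one of n via (k·x)² + (k·y)² = k²(x² + y²). Each prime p ≡ 1 (mod 4) is itself a sum of two squares; find a² by testing p − a² for a perfect square:
  13: 13 − 1² = 12, 13 − 2² = 9 = 3² ⇒ 13 = 2² + 3².
  17: 17 − 1² = 16 = 4² ⇒ 17 = 1² + 4².
  73: 73 − 1² = 72, 73 − 2² = 69, 73 − 3² = 64 = 8² ⇒ 73 = 3² + 8².
  Combine using the Brahmagupta–Fibonacci identity (a² + b²)(c² + d²) = (ac − bd)² + (ad + bc)² = (ac + bd)² + (ad − bc)²:
  13 · 17 = 221: from (2² + 3²)(1² + 4²), take (2·1 − 3·4, 2·4 + 3·1) = (2 − 12, 8 + 3) = (-10, 11); dropping signs (only squares matter) gives (10, 11); check 10² + 11² = 100 + 121 = 221 ✓.
  221 · 73 = 16133: from (10² + 11²)(3² + 8²), take (10·3 − 11·8, 10·8 + 11·3) = (30 − 88, 80 + 33) = (-58, 113); dropping signs (only squares matter) gives (58, 113); check 58² + 113² = 3364 + 12769 = 16133 ✓.
  Scale by k = 2: (2·58, 2·113) = (116, 226).
Step 4: Order so x ≤ y and verify: 116² + 226² = 13456 + 51076 = 64532 = n. ✓

n = 64532 = 116² + 226² (one valid representation with x ≤ y).


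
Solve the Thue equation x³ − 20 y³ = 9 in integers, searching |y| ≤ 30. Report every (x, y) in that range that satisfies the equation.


The equation is x³ - 20y³ = 9. For fixed y, x³ = 20·y³ + 9, so a solution requires the RHS to be a perfect cube.
Strategy: iterate y from -30 to 30, compute RHS = 20·y³ + 9, and check whether it is a (positive or negative) perfect cube.
Check small values of y:
  y = 0: RHS = 9 is not a perfect cube.
  y = 1: RHS = 29 is not a perfect cube.
  y = -1: RHS = -11 is not a perfect cube.
  y = 2: RHS = 169 is not a perfect cube.
  y = -2: RHS = -151 is not a perfect cube.
  y = 3: RHS = 549 is not a perfect cube.
  y = -3: RHS = -531 is not a perfect cube.
Continuing the search up to |y| = 30 finds no solutions either.
No (x, y) in the scanned range satisfies the equation.

No integer solutions with |y| ≤ 30.


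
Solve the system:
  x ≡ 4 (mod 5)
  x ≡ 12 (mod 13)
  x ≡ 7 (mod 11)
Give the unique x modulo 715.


Moduli 5, 13, 11 are pairwise coprime; by CRT there is a unique solution modulo M = 5 · 13 · 11 = 715.
Solve pairwise, accumulating the modulus:
  Start with x ≡ 4 (mod 5).
  Combine with x ≡ 12 (mod 13): since gcd(5, 13) = 1, we get a unique residue mod 65.
    Write x = 4 + 5·t and substitute into x ≡ 12 (mod 13): 5·t ≡ 12 − 4 = 8 (mod 13).
    The inverse of 5 mod 13 is 8 (since 5·8 = 40 = 3·13 + 1), so t ≡ 8·8 = 64 ≡ 12 (mod 13).
    Then x = 4 + 5·12 = 64, valid modulo lcm(5, 13) = 65: x ≡ 64 (mod 65).
  Combine with x ≡ 7 (mod 11): since gcd(65, 11) = 1, we get a unique residue mod 715.
    Write x = 64 + 65·t and substitute into x ≡ 7 (mod 11): 65·t ≡ 7 − 64 = -57 (mod 11).
    Reduce coefficients mod 11: 10·t ≡ 9 (mod 11).
    The inverse of 10 mod 11 is 10 (since 10·10 = 100 = 9·11 + 1), so t ≡ 10·9 = 90 ≡ 2 (mod 11).
    Then x = 64 + 65·2 = 194, valid modulo lcm(65, 11) = 715: x ≡ 194 (mod 715).
Verify: 194 mod 5 = 4 ✓, 194 mod 13 = 12 ✓, 194 mod 11 = 7 ✓.

x ≡ 194 (mod 715).


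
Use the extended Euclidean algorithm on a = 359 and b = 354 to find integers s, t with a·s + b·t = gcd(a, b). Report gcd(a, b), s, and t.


Euclidean algorithm on (359, 354) — divide until remainder is 0:
  359 = 1 · 354 + 5
  354 = 70 · 5 + 4
  5 = 1 · 4 + 1
  4 = 4 · 1 + 0
gcd(359, 354) = 1.
Track Bezout coefficients alongside the remainders: start with r₀ = 359 = a·1 + b·0 (s = 1, t = 0) and r₁ = 354 = a·0 + b·1 (s = 0, t = 1); each new remainder r_{k+1} = r_{k-1} − q_k·r_k inherits s_{k+1} = s_{k-1} − q_k·s_k, t_{k+1} = t_{k-1} − q_k·t_k, so r_k = a·s_k + b·t_k at every step:
  q = 1: r = 5, s = 1 − 1·0 = 1, t = 0 − 1·1 = -1  (check: 359·1 + 354·(-1) = 5)
  q = 70: r = 4, s = 0 − 70·1 = -70, t = 1 − 70·(-1) = 71  (check: 359·(-70) + 354·71 = 4)
  q = 1: r = 1, s = 1 − 1·(-70) = 71, t = -1 − 1·71 = -72  (check: 359·71 + 354·(-72) = 1)
The row with r = 1 (the gcd) gives the Bezout coefficients s = 71, t = -72.
Result: 359 · (71) + 354 · (-72) = 1.

gcd(359, 354) = 1; s = 71, t = -72 (check: 359·71 + 354·(-72) = 1).


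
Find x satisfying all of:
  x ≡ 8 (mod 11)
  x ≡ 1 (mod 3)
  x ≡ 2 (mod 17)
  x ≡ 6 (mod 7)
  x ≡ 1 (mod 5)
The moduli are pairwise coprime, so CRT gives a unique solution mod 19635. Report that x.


Product of moduli M = 11 · 3 · 17 · 7 · 5 = 19635.
Merge one congruence at a time:
  Start: x ≡ 8 (mod 11).
  Combine with x ≡ 1 (mod 3); new modulus lcm = 33.
    Write x = 8 + 11·t and substitute into x ≡ 1 (mod 3): 11·t ≡ 1 − 8 = -7 (mod 3).
    Reduce coefficients mod 3: 2·t ≡ 2 (mod 3).
    The inverse of 2 mod 3 is 2 (since 2·2 = 4 = 1·3 + 1), so t ≡ 2·2 = 4 ≡ 1 (mod 3).
    Then x = 8 + 11·1 = 19, valid modulo lcm(11, 3) = 33: x ≡ 19 (mod 33).
  Combine with x ≡ 2 (mod 17); new modulus lcm = 561.
    Write x = 19 + 33·t and substitute into x ≡ 2 (mod 17): 33·t ≡ 2 − 19 = -17 (mod 17).
    Reduce coefficients mod 17: 16·t ≡ 0 (mod 17).
    The inverse of 16 mod 17 is 16 (since 16·16 = 256 = 15·17 + 1), so t ≡ 16·0 = 0 ≡ 0 (mod 17).
    Then x = 19 + 33·0 = 19, valid modulo lcm(33, 17) = 561: x ≡ 19 (mod 561).
  Combine with x ≡ 6 (mod 7); new modulus lcm = 3927.
    Write x = 19 + 561·t and substitute into x ≡ 6 (mod 7): 561·t ≡ 6 − 19 = -13 (mod 7).
    Reduce coefficients mod 7: 1·t ≡ 1 (mod 7).
    So t ≡ 1 (mod 7).
    Then x = 19 + 561·1 = 580, valid modulo lcm(561, 7) = 3927: x ≡ 580 (mod 3927).
  Combine with x ≡ 1 (mod 5); new modulus lcm = 19635.
    Write x = 580 + 3927·t and substitute into x ≡ 1 (mod 5): 3927·t ≡ 1 − 580 = -579 (mod 5).
    Reduce coefficients mod 5: 2·t ≡ 1 (mod 5).
    The inverse of 2 mod 5 is 3 (since 2·3 = 6 = 1·5 + 1), so t ≡ 3·1 = 3 ≡ 3 (mod 5).
    Then x = 580 + 3927·3 = 12361, valid modulo lcm(3927, 5) = 19635: x ≡ 12361 (mod 19635).
Verify against each original: 12361 mod 11 = 8, 12361 mod 3 = 1, 12361 mod 17 = 2, 12361 mod 7 = 6, 12361 mod 5 = 1.

x ≡ 12361 (mod 19635).


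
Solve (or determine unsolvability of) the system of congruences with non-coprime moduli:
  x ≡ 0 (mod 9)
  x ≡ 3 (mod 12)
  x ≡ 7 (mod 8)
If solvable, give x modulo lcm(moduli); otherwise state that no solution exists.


Moduli 9, 12, 8 are not pairwise coprime, so CRT works modulo lcm(m_i) when all pairwise compatibility conditions hold.
Pairwise compatibility: gcd(m_i, m_j) must divide a_i - a_j for every pair.
Merge one congruence at a time:
  Start: x ≡ 0 (mod 9).
  Combine with x ≡ 3 (mod 12): gcd(9, 12) = 3; 3 - 0 = 3, which IS divisible by 3, so compatible.
    Write x = 0 + 9·t and substitute into x ≡ 3 (mod 12): 9·t ≡ 3 − 0 = 3 (mod 12).
    Divide the congruence (and modulus) by g = 3: 3·t ≡ 1 (mod 4).
    The inverse of 3 mod 4 is 3 (since 3·3 = 9 = 2·4 + 1), so t ≡ 3·1 = 3 ≡ 3 (mod 4).
    Then x = 0 + 9·3 = 27, valid modulo lcm(9, 12) = 36: x ≡ 27 (mod 36).
  Combine with x ≡ 7 (mod 8): gcd(36, 8) = 4; 7 - 27 = -20, which IS divisible by 4, so compatible.
    Write x = 27 + 36·t and substitute into x ≡ 7 (mod 8): 36·t ≡ 7 − 27 = -20 (mod 8).
    Divide the congruence (and modulus) by g = 4: 9·t ≡ -5 (mod 2).
    Reduce coefficients mod 2: 1·t ≡ 1 (mod 2).
    So t ≡ 1 (mod 2).
    Then x = 27 + 36·1 = 63, valid modulo lcm(36, 8) = 72: x ≡ 63 (mod 72).
Verify: 63 mod 9 = 0, 63 mod 12 = 3, 63 mod 8 = 7.

x ≡ 63 (mod 72).


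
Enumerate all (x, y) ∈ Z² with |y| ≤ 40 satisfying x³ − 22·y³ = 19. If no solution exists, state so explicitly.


The equation is x³ - 22y³ = 19. For fixed y, x³ = 22·y³ + 19, so a solution requires the RHS to be a perfect cube.
Strategy: iterate y from -40 to 40, compute RHS = 22·y³ + 19, and check whether it is a (positive or negative) perfect cube.
Check small values of y:
  y = 0: RHS = 19 is not a perfect cube.
  y = 1: RHS = 41 is not a perfect cube.
  y = -1: RHS = -3 is not a perfect cube.
  y = 2: RHS = 195 is not a perfect cube.
  y = -2: RHS = -157 is not a perfect cube.
  y = 3: RHS = 613 is not a perfect cube.
  y = -3: RHS = -575 is not a perfect cube.
Continuing the search up to |y| = 40 finds no solutions either.
No (x, y) in the scanned range satisfies the equation.

No integer solutions with |y| ≤ 40.


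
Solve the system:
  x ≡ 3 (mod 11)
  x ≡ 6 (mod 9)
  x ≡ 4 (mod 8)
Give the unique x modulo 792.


Moduli 11, 9, 8 are pairwise coprime; by CRT there is a unique solution modulo M = 11 · 9 · 8 = 792.
Solve pairwise, accumulating the modulus:
  Start with x ≡ 3 (mod 11).
  Combine with x ≡ 6 (mod 9): since gcd(11, 9) = 1, we get a unique residue mod 99.
    Write x = 3 + 11·t and substitute into x ≡ 6 (mod 9): 11·t ≡ 6 − 3 = 3 (mod 9).
    Reduce coefficients mod 9: 2·t ≡ 3 (mod 9).
    The inverse of 2 mod 9 is 5 (since 2·5 = 10 = 1·9 + 1), so t ≡ 5·3 = 15 ≡ 6 (mod 9).
    Then x = 3 + 11·6 = 69, valid modulo lcm(11, 9) = 99: x ≡ 69 (mod 99).
  Combine with x ≡ 4 (mod 8): since gcd(99, 8) = 1, we get a unique residue mod 792.
    Write x = 69 + 99·t and substitute into x ≡ 4 (mod 8): 99·t ≡ 4 − 69 = -65 (mod 8).
    Reduce coefficients mod 8: 3·t ≡ 7 (mod 8).
    The inverse of 3 mod 8 is 3 (since 3·3 = 9 = 1·8 + 1), so t ≡ 3·7 = 21 ≡ 5 (mod 8).
    Then x = 69 + 99·5 = 564, valid modulo lcm(99, 8) = 792: x ≡ 564 (mod 792).
Verify: 564 mod 11 = 3 ✓, 564 mod 9 = 6 ✓, 564 mod 8 = 4 ✓.

x ≡ 564 (mod 792).


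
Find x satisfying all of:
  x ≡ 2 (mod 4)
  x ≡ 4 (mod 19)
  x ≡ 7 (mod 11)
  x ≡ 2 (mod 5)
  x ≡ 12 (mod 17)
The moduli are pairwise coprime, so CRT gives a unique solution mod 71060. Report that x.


Product of moduli M = 4 · 19 · 11 · 5 · 17 = 71060.
Merge one congruence at a time:
  Start: x ≡ 2 (mod 4).
  Combine with x ≡ 4 (mod 19); new modulus lcm = 76.
    Write x = 2 + 4·t and substitute into x ≡ 4 (mod 19): 4·t ≡ 4 − 2 = 2 (mod 19).
    The inverse of 4 mod 19 is 5 (since 4·5 = 20 = 1·19 + 1), so t ≡ 5·2 = 10 ≡ 10 (mod 19).
    Then x = 2 + 4·10 = 42, valid modulo lcm(4, 19) = 76: x ≡ 42 (mod 76).
  Combine with x ≡ 7 (mod 11); new modulus lcm = 836.
    Write x = 42 + 76·t and substitute into x ≡ 7 (mod 11): 76·t ≡ 7 − 42 = -35 (mod 11).
    Reduce coefficients mod 11: 10·t ≡ 9 (mod 11).
    The inverse of 10 mod 11 is 10 (since 10·10 = 100 = 9·11 + 1), so t ≡ 10·9 = 90 ≡ 2 (mod 11).
    Then x = 42 + 76·2 = 194, valid modulo lcm(76, 11) = 836: x ≡ 194 (mod 836).
  Combine with x ≡ 2 (mod 5); new modulus lcm = 4180.
    Write x = 194 + 836·t and substitute into x ≡ 2 (mod 5): 836·t ≡ 2 − 194 = -192 (mod 5).
    Reduce coefficients mod 5: 1·t ≡ 3 (mod 5).
    So t ≡ 3 (mod 5).
    Then x = 194 + 836·3 = 2702, valid modulo lcm(836, 5) = 4180: x ≡ 2702 (mod 4180).
  Combine with x ≡ 12 (mod 17); new modulus lcm = 71060.
    Write x = 2702 + 4180·t and substitute into x ≡ 12 (mod 17): 4180·t ≡ 12 − 2702 = -2690 (mod 17).
    Reduce coefficients mod 17: 15·t ≡ 13 (mod 17).
    The inverse of 15 mod 17 is 8 (since 15·8 = 120 = 7·17 + 1), so t ≡ 8·13 = 104 ≡ 2 (mod 17).
    Then x = 2702 + 4180·2 = 11062, valid modulo lcm(4180, 17) = 71060: x ≡ 11062 (mod 71060).
Verify against each original: 11062 mod 4 = 2, 11062 mod 19 = 4, 11062 mod 11 = 7, 11062 mod 5 = 2, 11062 mod 17 = 12.

x ≡ 11062 (mod 71060).


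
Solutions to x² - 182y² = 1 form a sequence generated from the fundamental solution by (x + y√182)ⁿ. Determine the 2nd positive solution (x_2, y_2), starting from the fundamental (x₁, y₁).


Step 1: Find the fundamental solution (x₁, y₁) of x² - 182y² = 1.
  Expand √182 as a continued fraction. a₀ = ⌊√182⌋ = 13; iterate m_{k+1} = d_k·a_k − m_k, d_{k+1} = (182 − m_{k+1}²)/d_k, a_{k+1} = ⌊(a₀ + m_{k+1})/d_{k+1}⌋ (starting m₀ = 0, d₀ = 1), with convergents p_k = a_k·p_{k-1} + p_{k-2}, q_k = a_k·q_{k-1} + q_{k-2} (p₋₁ = 1, q₋₁ = 0):
  k = 0: a₀ = 13; p₀/q₀ = 13/1; p₀² − 182·q₀² = 169 − 182 = -13.
  k = 1: m = 13, d = 13, a = ⌊(13 + 13)/13⌋ = 2; p/q = (2·13 + 1)/(2·1 + 0) = 27/2; p² − 182·q² = 729 − 728 = 1.
  The first convergent with p² − 182·q² = 1 gives the fundamental solution (x₁, y₁) = (27, 2).
Step 2: Apply the recurrence (x_{n+1}, y_{n+1}) = (x₁x_n + 182y₁y_n, x₁y_n + y₁x_n) repeatedly.
  From (x_1, y_1) = (27, 2): x_2 = 27·27 + 182·2·2 = 1457; y_2 = 27·2 + 2·27 = 108.
Step 3: Verify x_2² - 182·y_2² = 2122849 - 2122848 = 1 (should be 1). ✓

(x_1, y_1) = (27, 2); (x_2, y_2) = (1457, 108).


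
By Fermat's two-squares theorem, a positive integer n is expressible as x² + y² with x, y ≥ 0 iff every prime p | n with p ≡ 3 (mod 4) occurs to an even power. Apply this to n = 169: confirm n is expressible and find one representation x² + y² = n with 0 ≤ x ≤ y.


Step 1: Factor n = 169 = 13^2.
Step 2: Check the mod-4 condition on each prime factor: 13 ≡ 1 (mod 4), exponent 2.
All primes ≡ 3 (mod 4) appear to even exponent (or don't appear), so by the two-squares theorem n IS expressible as a sum of two squares.
Step 3: Build a representation. Here n = 13 · 13 is a product of primes ≡ 1 (mod 4). Each prime p ≡ 1 (mod 4) is itself a sum of two squares; find a² by testing p − a² for a perfect square:
  13: 13 − 1² = 12, 13 − 2² = 9 = 3² ⇒ 13 = 2² + 3².
  Combine using the Brahmagupta–Fibonacci identity (a² + b²)(c² + d²) = (ac − bd)² + (ad + bc)² = (ac + bd)² + (ad − bc)²:
  13 · 13 = 169: from (2² + 3²)(2² + 3²), take (2·2 − 3·3, 2·3 + 3·2) = (4 − 9, 6 + 6) = (-5, 12); dropping signs (only squares matter) gives (5, 12); check 5² + 12² = 25 + 144 = 169 ✓.
Step 4: Order so x ≤ y and verify: 5² + 12² = 25 + 144 = 169 = n. ✓

n = 169 = 5² + 12² (one valid representation with x ≤ y).


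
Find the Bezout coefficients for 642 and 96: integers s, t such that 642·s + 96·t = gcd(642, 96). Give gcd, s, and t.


Euclidean algorithm on (642, 96) — divide until remainder is 0:
  642 = 6 · 96 + 66
  96 = 1 · 66 + 30
  66 = 2 · 30 + 6
  30 = 5 · 6 + 0
gcd(642, 96) = 6.
Track Bezout coefficients alongside the remainders: start with r₀ = 642 = a·1 + b·0 (s = 1, t = 0) and r₁ = 96 = a·0 + b·1 (s = 0, t = 1); each new remainder r_{k+1} = r_{k-1} − q_k·r_k inherits s_{k+1} = s_{k-1} − q_k·s_k, t_{k+1} = t_{k-1} − q_k·t_k, so r_k = a·s_k + b·t_k at every step:
  q = 6: r = 66, s = 1 − 6·0 = 1, t = 0 − 6·1 = -6  (check: 642·1 + 96·(-6) = 66)
  q = 1: r = 30, s = 0 − 1·1 = -1, t = 1 − 1·(-6) = 7  (check: 642·(-1) + 96·7 = 30)
  q = 2: r = 6, s = 1 − 2·(-1) = 3, t = -6 − 2·7 = -20  (check: 642·3 + 96·(-20) = 6)
The row with r = 6 (the gcd) gives the Bezout coefficients s = 3, t = -20.
Result: 642 · (3) + 96 · (-20) = 6.

gcd(642, 96) = 6; s = 3, t = -20 (check: 642·3 + 96·(-20) = 6).


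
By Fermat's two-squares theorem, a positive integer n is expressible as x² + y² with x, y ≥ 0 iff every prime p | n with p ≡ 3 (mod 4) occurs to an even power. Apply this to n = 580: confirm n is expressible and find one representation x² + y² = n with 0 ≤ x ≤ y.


Step 1: Factor n = 580 = 2^2 · 5 · 29.
Step 2: Check the mod-4 condition on each prime factor: 2 = 2 (special); 5 ≡ 1 (mod 4), exponent 1; 29 ≡ 1 (mod 4), exponent 1.
All primes ≡ 3 (mod 4) appear to even exponent (or don't appear), so by the two-squares theorem n IS expressible as a sum of two squares.
Step 3: Build a representation. Group n = k² · m with k = 2 and m = 5 · 29 = 145 (a product of primes ≡ 1 (mod 4)); a representation of m scales to one of n via (k·x)² + (k·y)² = k²(x² + y²). Each prime p ≡ 1 (mod 4) is itself a sum of two squares; find a² by testing p − a² for a perfect square:
  5: 5 − 1² = 4 = 2² ⇒ 5 = 1² + 2².
  29: 29 − 1² = 28, 29 − 2² = 25 = 5² ⇒ 29 = 2² + 5².
  Combine using the Brahmagupta–Fibonacci identity (a² + b²)(c² + d²) = (ac − bd)² + (ad + bc)² = (ac + bd)² + (ad − bc)²:
  5 · 29 = 145: from (1² + 2²)(2² + 5²), take (1·2 − 2·5, 1·5 + 2·2) = (2 − 10, 5 + 4) = (-8, 9); dropping signs (only squares matter) gives (8, 9); check 8² + 9² = 64 + 81 = 145 ✓.
  Scale by k = 2: (2·8, 2·9) = (16, 18).
Step 4: Order so x ≤ y and verify: 16² + 18² = 256 + 324 = 580 = n. ✓

n = 580 = 16² + 18² (one valid representation with x ≤ y).
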